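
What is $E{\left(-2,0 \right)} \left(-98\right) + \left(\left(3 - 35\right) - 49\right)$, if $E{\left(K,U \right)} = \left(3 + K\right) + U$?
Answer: $-179$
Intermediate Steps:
$E{\left(K,U \right)} = 3 + K + U$
$E{\left(-2,0 \right)} \left(-98\right) + \left(\left(3 - 35\right) - 49\right) = \left(3 - 2 + 0\right) \left(-98\right) + \left(\left(3 - 35\right) - 49\right) = 1 \left(-98\right) - 81 = -98 - 81 = -179$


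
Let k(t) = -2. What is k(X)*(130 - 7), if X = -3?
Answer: -246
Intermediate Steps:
k(X)*(130 - 7) = -2*(130 - 7) = -2*123 = -246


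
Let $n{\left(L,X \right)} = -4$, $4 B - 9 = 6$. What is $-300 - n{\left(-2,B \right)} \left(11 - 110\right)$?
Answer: $-696$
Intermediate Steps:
$B = \frac{15}{4}$ ($B = \frac{9}{4} + \frac{1}{4} \cdot 6 = \frac{9}{4} + \frac{3}{2} = \frac{15}{4} \approx 3.75$)
$-300 - n{\left(-2,B \right)} \left(11 - 110\right) = -300 - - 4 \left(11 - 110\right) = -300 - \left(-4\right) \left(-99\right) = -300 - 396 = -696$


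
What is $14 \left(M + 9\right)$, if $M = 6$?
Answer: $210$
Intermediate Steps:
$14 \left(M + 9\right) = 14 \left(6 + 9\right) = 14 \cdot 15 = 210$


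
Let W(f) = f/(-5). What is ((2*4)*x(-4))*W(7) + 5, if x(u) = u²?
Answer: -871/5 ≈ -174.20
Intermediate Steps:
W(f) = -f/5 (W(f) = f*(-⅕) = -f/5)
((2*4)*x(-4))*W(7) + 5 = ((2*4)*(-4)²)*(-⅕*7) + 5 = (8*16)*(-7/5) + 5 = 128*(-7/5) + 5 = -896/5 + 5 = -871/5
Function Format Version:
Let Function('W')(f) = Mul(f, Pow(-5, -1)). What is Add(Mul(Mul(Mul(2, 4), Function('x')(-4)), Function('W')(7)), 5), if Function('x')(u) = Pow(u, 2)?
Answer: Rational(-871, 5) ≈ -174.20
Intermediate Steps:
Function('W')(f) = Mul(Rational(-1, 5), f) (Function('W')(f) = Mul(f, Rational(-1, 5)) = Mul(Rational(-1, 5), f))
Add(Mul(Mul(Mul(2, 4), Function('x')(-4)), Function('W')(7)), 5) = Add(Mul(Mul(Mul(2, 4), Pow(-4, 2)), Mul(Rational(-1, 5), 7)), 5) = Add(Mul(Mul(8, 16), Rational(-7, 5)), 5) = Add(Mul(128, Rational(-7, 5)), 5) = Add(Rational(-896, 5), 5) = Rational(-871, 5)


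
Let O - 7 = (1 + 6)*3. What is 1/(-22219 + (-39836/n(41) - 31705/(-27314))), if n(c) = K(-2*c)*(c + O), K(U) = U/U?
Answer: -81942/1867882031 ≈ -4.3869e-5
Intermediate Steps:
K(U) = 1
O = 28 (O = 7 + (1 + 6)*3 = 7 + 7*3 = 7 + 21 = 28)
n(c) = 28 + c (n(c) = 1*(c + 28) = 1*(28 + c) = 28 + c)
1/(-22219 + (-39836/n(41) - 31705/(-27314))) = 1/(-22219 + (-39836/(28 + 41) - 31705/(-27314))) = 1/(-22219 + (-39836/69 - 31705*(-1/27314))) = 1/(-22219 + (-39836*1/69 + 31705/27314)) = 1/(-22219 + (-1732/3 + 31705/27314)) = 1/(-22219 - 47212733/81942) = 1/(-1867882031/81942) = -81942/1867882031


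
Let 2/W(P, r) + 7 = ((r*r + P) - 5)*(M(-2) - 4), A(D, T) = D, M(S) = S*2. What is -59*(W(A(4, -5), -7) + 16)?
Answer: -368986/391 ≈ -943.70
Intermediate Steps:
M(S) = 2*S
W(P, r) = 2/(33 - 8*P - 8*r**2) (W(P, r) = 2/(-7 + ((r*r + P) - 5)*(2*(-2) - 4)) = 2/(-7 + ((r**2 + P) - 5)*(-4 - 4)) = 2/(-7 + ((P + r**2) - 5)*(-8)) = 2/(-7 + (-5 + P + r**2)*(-8)) = 2/(-7 + (40 - 8*P - 8*r**2)) = 2/(33 - 8*P - 8*r**2))
-59*(W(A(4, -5), -7) + 16) = -59*(-2/(-33 + 8*4 + 8*(-7)**2) + 16) = -59*(-2/(-33 + 32 + 8*49) + 16) = -59*(-2/(-33 + 32 + 392) + 16) = -59*(-2/391 + 16) = -59*6254/391 = -368986/391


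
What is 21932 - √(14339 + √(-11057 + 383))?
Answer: 21932 - √(14339 + 3*I*√1186) ≈ 21812.0 - 0.43139*I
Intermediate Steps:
21932 - √(14339 + √(-11057 + 383)) = 21932 - √(14339 + √(-10674)) = 21932 - √(14339 + 3*I*√1186)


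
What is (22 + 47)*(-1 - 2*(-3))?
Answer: 345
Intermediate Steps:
(22 + 47)*(-1 - 2*(-3)) = 69*(-1 + 6) = 69*5 = 345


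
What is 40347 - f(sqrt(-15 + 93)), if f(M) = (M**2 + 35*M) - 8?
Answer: 40277 - 35*sqrt(78) ≈ 39968.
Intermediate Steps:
f(M) = -8 + M**2 + 35*M
40347 - f(sqrt(-15 + 93)) = 40347 - (-8 + (sqrt(-15 + 93))**2 + 35*sqrt(-15 + 93)) = 40347 - (-8 + (sqrt(78))**2 + 35*sqrt(78)) = 40347 - (-8 + 78 + 35*sqrt(78)) = 40347 - (70 + 35*sqrt(78)) = 40347 + (-70 - 35*sqrt(78)) = 40277 - 35*sqrt(78)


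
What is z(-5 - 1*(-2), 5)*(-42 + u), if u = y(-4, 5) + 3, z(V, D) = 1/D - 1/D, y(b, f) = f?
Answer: 0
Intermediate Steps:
z(V, D) = 0 (z(V, D) = 1/D - 1/D = 0)
u = 8 (u = 5 + 3 = 8)
z(-5 - 1*(-2), 5)*(-42 + u) = 0*(-42 + 8) = 0*(-34) = 0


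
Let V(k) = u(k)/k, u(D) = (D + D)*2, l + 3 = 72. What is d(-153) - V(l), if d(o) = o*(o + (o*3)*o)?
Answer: -10721326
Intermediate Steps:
l = 69 (l = -3 + 72 = 69)
u(D) = 4*D (u(D) = (2*D)*2 = 4*D)
V(k) = 4 (V(k) = (4*k)/k = 4)
d(o) = o*(o + 3*o²) (d(o) = o*(o + (3*o)*o) = o*(o + 3*o²))
d(-153) - V(l) = (-153)²*(1 + 3*(-153)) - 1*4 = 23409*(1 - 459) - 4 = 23409*(-458) - 4 = -10721322 - 4 = -10721326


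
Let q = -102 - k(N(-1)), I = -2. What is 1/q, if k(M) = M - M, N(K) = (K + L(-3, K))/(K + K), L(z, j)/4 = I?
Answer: -1/102 ≈ -0.0098039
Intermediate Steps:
L(z, j) = -8 (L(z, j) = 4*(-2) = -8)
N(K) = (-8 + K)/(2*K) (N(K) = (K - 8)/(K + K) = (-8 + K)/((2*K)) = (-8 + K)*(1/(2*K)) = (-8 + K)/(2*K))
k(M) = 0
q = -102 (q = -102 - 1*0 = -102 + 0 = -102)
1/q = 1/(-102) = -1/102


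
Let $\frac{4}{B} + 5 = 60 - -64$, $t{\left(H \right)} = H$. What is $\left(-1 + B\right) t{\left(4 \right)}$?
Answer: $- \frac{460}{119} \approx -3.8655$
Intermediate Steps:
$B = \frac{4}{119}$ ($B = \frac{4}{-5 + \left(60 - -64\right)} = \frac{4}{-5 + \left(60 + 64\right)} = \frac{4}{-5 + 124} = \frac{4}{119} \approx 0.033613$)
$\left(-1 + B\right) t{\left(4 \right)} = \left(-1 + \frac{4}{119}\right) 4 = \left(- \frac{115}{119}\right) 4 = - \frac{460}{119}$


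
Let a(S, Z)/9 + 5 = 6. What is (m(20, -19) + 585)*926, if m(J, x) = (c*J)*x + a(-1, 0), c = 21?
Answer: -6839436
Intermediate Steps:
a(S, Z) = 9 (a(S, Z) = -45 + 9*6 = -45 + 54 = 9)
m(J, x) = 9 + 21*J*x (m(J, x) = (21*J)*x + 9 = 21*J*x + 9 = 9 + 21*J*x)
(m(20, -19) + 585)*926 = ((9 + 21*20*(-19)) + 585)*926 = ((9 - 7980) + 585)*926 = (-7971 + 585)*926 = -7386*926 = -6839436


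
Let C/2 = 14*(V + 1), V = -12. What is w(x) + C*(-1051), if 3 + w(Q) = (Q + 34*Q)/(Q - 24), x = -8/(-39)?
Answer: 37549745/116 ≈ 3.2370e+5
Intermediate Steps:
x = 8/39 (x = -8*(-1/39) = 8/39 ≈ 0.20513)
w(Q) = -3 + 35*Q/(-24 + Q) (w(Q) = -3 + (Q + 34*Q)/(Q - 24) = -3 + (35*Q)/(-24 + Q) = -3 + 35*Q/(-24 + Q))
C = -308 (C = 2*(14*(-12 + 1)) = 2*(14*(-11)) = 2*(-154) = -308)
w(x) + C*(-1051) = 8*(9 + 4*(8/39))/(-24 + 8/39) - 308*(-1051) = 8*(9 + 32/39)/(-928/39) + 323708 = 8*(-39/928)*(383/39) + 323708 = -383/116 + 323708 = 37549745/116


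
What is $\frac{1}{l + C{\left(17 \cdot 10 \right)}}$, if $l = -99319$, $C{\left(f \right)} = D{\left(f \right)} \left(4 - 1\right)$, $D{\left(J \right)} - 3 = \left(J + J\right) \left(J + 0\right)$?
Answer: $\frac{1}{74090} \approx 1.3497 \cdot 10^{-5}$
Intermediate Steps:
$D{\left(J \right)} = 3 + 2 J^{2}$ ($D{\left(J \right)} = 3 + \left(J + J\right) \left(J + 0\right) = 3 + 2 J J = 3 + 2 J^{2}$)
$C{\left(f \right)} = 9 + 6 f^{2}$ ($C{\left(f \right)} = \left(3 + 2 f^{2}\right) \left(4 - 1\right) = \left(3 + 2 f^{2}\right) 3 = 9 + 6 f^{2}$)
$\frac{1}{l + C{\left(17 \cdot 10 \right)}} = \frac{1}{-99319 + \left(9 + 6 \left(17 \cdot 10\right)^{2}\right)} = \frac{1}{-99319 + \left(9 + 6 \cdot 170^{2}\right)} = \frac{1}{-99319 + \left(9 + 6 \cdot 28900\right)} = \frac{1}{-99319 + \left(9 + 173400\right)} = \frac{1}{-99319 + 173409} = \frac{1}{74090}$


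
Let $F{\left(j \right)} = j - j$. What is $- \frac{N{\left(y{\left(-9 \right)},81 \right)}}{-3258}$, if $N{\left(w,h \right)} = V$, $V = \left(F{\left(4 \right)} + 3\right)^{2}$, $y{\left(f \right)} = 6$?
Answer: $\frac{1}{362} \approx 0.0027624$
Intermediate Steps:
$F{\left(j \right)} = 0$
$V = 9$ ($V = \left(0 + 3\right)^{2} = 3^{2} = 9$)
$N{\left(w,h \right)} = 9$
$- \frac{N{\left(y{\left(-9 \right)},81 \right)}}{-3258} = - \frac{9}{-3258} = - \frac{9 \left(-1\right)}{3258} = \left(-1\right) \left(- \frac{1}{362}\right) = \frac{1}{362}$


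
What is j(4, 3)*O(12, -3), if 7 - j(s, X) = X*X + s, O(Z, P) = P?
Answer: 18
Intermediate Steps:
j(s, X) = 7 - s - X**2 (j(s, X) = 7 - (X*X + s) = 7 - (X**2 + s) = 7 - (s + X**2) = 7 + (-s - X**2) = 7 - s - X**2)
j(4, 3)*O(12, -3) = (7 - 1*4 - 1*3**2)*(-3) = (7 - 4 - 1*9)*(-3) = (7 - 4 - 9)*(-3) = -6*(-3) = 18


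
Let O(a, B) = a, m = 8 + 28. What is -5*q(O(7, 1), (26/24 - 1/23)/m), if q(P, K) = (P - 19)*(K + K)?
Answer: 1435/414 ≈ 3.4662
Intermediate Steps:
m = 36
q(P, K) = 2*K*(-19 + P) (q(P, K) = (-19 + P)*(2*K) = 2*K*(-19 + P))
-5*q(O(7, 1), (26/24 - 1/23)/m) = -10*(26/24 - 1/23)/36*(-19 + 7) = -10*(26*(1/24) - 1*1/23)*(1/36)*(-12) = -10*(13/12 - 1/23)*(1/36)*(-12) = -10*(287/276)*(1/36)*(-12) = -10*287*(-12)/9936 = -5*(-287/414) = 1435/414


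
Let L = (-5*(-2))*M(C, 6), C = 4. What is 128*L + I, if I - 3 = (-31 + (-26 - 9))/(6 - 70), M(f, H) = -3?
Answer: -122751/32 ≈ -3836.0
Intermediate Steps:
L = -30 (L = -5*(-2)*(-3) = 10*(-3) = -30)
I = 129/32 (I = 3 + (-31 + (-26 - 9))/(6 - 70) = 3 + (-31 - 35)/(-64) = 3 - 66*(-1/64) = 3 + 33/32 = 129/32 ≈ 4.0313)
128*L + I = 128*(-30) + 129/32 = -3840 + 129/32 = -122751/32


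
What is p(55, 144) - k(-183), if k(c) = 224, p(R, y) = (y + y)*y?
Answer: 41248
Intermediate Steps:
p(R, y) = 2*y² (p(R, y) = (2*y)*y = 2*y²)
p(55, 144) - k(-183) = 2*144² - 1*224 = 2*20736 - 224 = 41472 - 224 = 41248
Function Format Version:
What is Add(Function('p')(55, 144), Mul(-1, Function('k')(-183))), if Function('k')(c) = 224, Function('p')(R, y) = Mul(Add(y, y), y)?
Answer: 41248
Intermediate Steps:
Function('p')(R, y) = Mul(2, Pow(y, 2)) (Function('p')(R, y) = Mul(Mul(2, y), y) = Mul(2, Pow(y, 2)))
Add(Function('p')(55, 144), Mul(-1, Function('k')(-183))) = Add(Mul(2, Pow(144, 2)), Mul(-1, 224)) = Add(Mul(2, 20736), -224) = Add(41472, -224) = 41248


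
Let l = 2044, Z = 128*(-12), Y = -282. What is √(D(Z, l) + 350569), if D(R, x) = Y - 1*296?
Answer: √349991 ≈ 591.60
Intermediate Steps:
Z = -1536
D(R, x) = -578 (D(R, x) = -282 - 1*296 = -282 - 296 = -578)
√(D(Z, l) + 350569) = √(-578 + 350569) = √349991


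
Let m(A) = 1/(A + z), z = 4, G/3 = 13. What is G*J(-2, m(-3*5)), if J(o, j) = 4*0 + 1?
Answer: 39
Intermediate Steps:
G = 39 (G = 3*13 = 39)
m(A) = 1/(4 + A) (m(A) = 1/(A + 4) = 1/(4 + A))
J(o, j) = 1 (J(o, j) = 0 + 1 = 1)
G*J(-2, m(-3*5)) = 39*1 = 39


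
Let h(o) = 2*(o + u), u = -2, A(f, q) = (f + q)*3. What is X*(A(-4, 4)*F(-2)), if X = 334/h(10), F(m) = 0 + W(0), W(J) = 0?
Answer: 0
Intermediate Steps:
A(f, q) = 3*f + 3*q
F(m) = 0 (F(m) = 0 + 0 = 0)
h(o) = -4 + 2*o (h(o) = 2*(o - 2) = 2*(-2 + o) = -4 + 2*o)
X = 167/8 (X = 334/(-4 + 2*10) = 334/(-4 + 20) = 334/16 = 334*(1/16) = 167/8 ≈ 20.875)
X*(A(-4, 4)*F(-2)) = 167*((3*(-4) + 3*4)*0)/8 = 167*((-12 + 12)*0)/8 = 167*(0*0)/8 = (167/8)*0 = 0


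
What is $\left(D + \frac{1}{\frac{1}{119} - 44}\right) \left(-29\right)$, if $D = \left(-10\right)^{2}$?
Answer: $- \frac{15178049}{5235} \approx -2899.3$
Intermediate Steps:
$D = 100$
$\left(D + \frac{1}{\frac{1}{119} - 44}\right) \left(-29\right) = \left(100 + \frac{1}{\frac{1}{119} - 44}\right) \left(-29\right) = \left(100 + \frac{1}{- \frac{5235}{119}}\right) \left(-29\right) = \left(100 - \frac{119}{5235}\right) \left(-29\right) = \frac{523381}{5235} \left(-29\right) = - \frac{15178049}{5235}$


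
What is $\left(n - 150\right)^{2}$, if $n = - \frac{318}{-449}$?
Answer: $\frac{4493289024}{201601} \approx 22288.0$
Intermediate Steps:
$n = \frac{318}{449}$ ($n = \left(-318\right) \left(- \frac{1}{449}\right) = \frac{318}{449} \approx 0.70824$)
$\left(n - 150\right)^{2} = \left(\frac{318}{449} - 150\right)^{2} = \left(- \frac{67032}{449}\right)^{2} = \frac{4493289024}{201601}$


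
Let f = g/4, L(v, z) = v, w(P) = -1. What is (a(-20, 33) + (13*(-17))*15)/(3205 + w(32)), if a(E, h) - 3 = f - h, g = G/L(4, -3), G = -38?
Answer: -26779/25632 ≈ -1.0447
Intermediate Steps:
g = -19/2 (g = -38/4 = -38*1/4 = -19/2 ≈ -9.5000)
f = -19/8 (f = -19/2/4 = -19/2*1/4 = -19/8 ≈ -2.3750)
a(E, h) = 5/8 - h (a(E, h) = 3 + (-19/8 - h) = 5/8 - h)
(a(-20, 33) + (13*(-17))*15)/(3205 + w(32)) = ((5/8 - 1*33) + (13*(-17))*15)/(3205 - 1) = ((5/8 - 33) - 221*15)/3204 = (-259/8 - 3315)*(1/3204) = -26779/8*1/3204 = -26779/25632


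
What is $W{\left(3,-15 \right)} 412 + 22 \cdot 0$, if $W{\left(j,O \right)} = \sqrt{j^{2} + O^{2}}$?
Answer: $1236 \sqrt{26} \approx 6302.4$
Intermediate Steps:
$W{\left(j,O \right)} = \sqrt{O^{2} + j^{2}}$
$W{\left(3,-15 \right)} 412 + 22 \cdot 0 = \sqrt{\left(-15\right)^{2} + 3^{2}} \cdot 412 + 22 \cdot 0 = \sqrt{225 + 9} \cdot 412 + 0 = \sqrt{234} \cdot 412 + 0 = 3 \sqrt{26} \cdot 412 + 0 = 1236 \sqrt{26} + 0 = 1236 \sqrt{26}$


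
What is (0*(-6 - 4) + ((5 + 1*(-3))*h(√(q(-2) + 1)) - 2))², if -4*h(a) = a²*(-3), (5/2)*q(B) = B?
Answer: 289/100 ≈ 2.8900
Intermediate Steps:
q(B) = 2*B/5
h(a) = 3*a²/4 (h(a) = -a²*(-3)/4 = -(-3)*a²/4 = 3*a²/4)
(0*(-6 - 4) + ((5 + 1*(-3))*h(√(q(-2) + 1)) - 2))² = (0*(-6 - 4) + ((5 + 1*(-3))*(3*(√((⅖)*(-2) + 1))²/4) - 2))² = (0*(-10) + ((5 - 3)*(3*(√(-⅘ + 1))²/4) - 2))² = (0 + (2*(3*(√(⅕))²/4) - 2))² = (0 + (2*(3*(√5/5)²/4) - 2))² = (0 + (2*((¾)*(⅕)) - 2))² = (0 + (2*(3/20) - 2))² = (0 + (3/10 - 2))² = (0 - 17/10)² = (-17/10)² = 289/100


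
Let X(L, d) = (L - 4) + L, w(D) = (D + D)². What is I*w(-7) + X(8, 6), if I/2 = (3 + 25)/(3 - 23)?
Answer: -2684/5 ≈ -536.80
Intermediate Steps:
w(D) = 4*D² (w(D) = (2*D)² = 4*D²)
X(L, d) = -4 + 2*L (X(L, d) = (-4 + L) + L = -4 + 2*L)
I = -14/5 (I = 2*((3 + 25)/(3 - 23)) = 2*(28/(-20)) = 2*(28*(-1/20)) = 2*(-7/5) = -14/5 ≈ -2.8000)
I*w(-7) + X(8, 6) = -56*(-7)²/5 + (-4 + 2*8) = -56*49/5 + (-4 + 16) = -14/5*196 + 12 = -2744/5 + 12 = -2684/5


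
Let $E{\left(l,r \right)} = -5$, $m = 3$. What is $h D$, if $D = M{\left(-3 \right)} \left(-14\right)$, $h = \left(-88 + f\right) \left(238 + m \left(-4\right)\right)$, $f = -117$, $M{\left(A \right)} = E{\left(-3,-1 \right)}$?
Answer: $-3243100$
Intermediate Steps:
$M{\left(A \right)} = -5$
$h = -46330$ ($h = \left(-88 - 117\right) \left(238 + 3 \left(-4\right)\right) = - 205 \left(238 - 12\right) = \left(-205\right) 226 = -46330$)
$D = 70$ ($D = \left(-5\right) \left(-14\right) = 70$)
$h D = \left(-46330\right) 70 = -3243100$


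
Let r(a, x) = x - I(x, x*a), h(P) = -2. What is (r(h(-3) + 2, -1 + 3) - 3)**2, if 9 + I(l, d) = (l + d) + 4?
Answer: 4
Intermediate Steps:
I(l, d) = -5 + d + l (I(l, d) = -9 + ((l + d) + 4) = -9 + ((d + l) + 4) = -9 + (4 + d + l) = -5 + d + l)
r(a, x) = 5 - a*x (r(a, x) = x - (-5 + x*a + x) = x - (-5 + a*x + x) = x - (-5 + x + a*x) = x + (5 - x - a*x) = 5 - a*x)
(r(h(-3) + 2, -1 + 3) - 3)**2 = ((5 - (-2 + 2)*(-1 + 3)) - 3)**2 = ((5 - 1*0*2) - 3)**2 = ((5 + 0) - 3)**2 = (5 - 3)**2 = 2**2 = 4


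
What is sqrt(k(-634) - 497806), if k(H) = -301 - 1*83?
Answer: I*sqrt(498190) ≈ 705.83*I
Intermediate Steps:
k(H) = -384 (k(H) = -301 - 83 = -384)
sqrt(k(-634) - 497806) = sqrt(-384 - 497806) = sqrt(-498190) = I*sqrt(498190)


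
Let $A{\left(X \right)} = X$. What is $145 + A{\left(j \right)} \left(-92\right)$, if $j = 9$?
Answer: $-683$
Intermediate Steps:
$145 + A{\left(j \right)} \left(-92\right) = 145 + 9 \left(-92\right) = 145 - 828 = -683$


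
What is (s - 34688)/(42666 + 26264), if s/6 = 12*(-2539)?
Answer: -108748/34465 ≈ -3.1553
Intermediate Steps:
s = -182808 (s = 6*(12*(-2539)) = 6*(-30468) = -182808)
(s - 34688)/(42666 + 26264) = (-182808 - 34688)/(42666 + 26264) = -217496/68930 = -217496*1/68930 = -108748/34465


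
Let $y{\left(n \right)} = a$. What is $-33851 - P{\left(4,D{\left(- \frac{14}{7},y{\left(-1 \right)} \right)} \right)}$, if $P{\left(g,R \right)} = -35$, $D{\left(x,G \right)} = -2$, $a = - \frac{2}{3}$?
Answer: $-33816$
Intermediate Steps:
$a = - \frac{2}{3}$ ($a = \left(-2\right) \frac{1}{3} = - \frac{2}{3} \approx -0.66667$)
$y{\left(n \right)} = - \frac{2}{3}$
$-33851 - P{\left(4,D{\left(- \frac{14}{7},y{\left(-1 \right)} \right)} \right)} = -33851 - -35 = -33851 + 35 = -33816$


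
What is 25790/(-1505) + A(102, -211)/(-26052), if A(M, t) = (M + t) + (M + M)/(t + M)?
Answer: -14643369959/854740068 ≈ -17.132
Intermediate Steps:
A(M, t) = M + t + 2*M/(M + t) (A(M, t) = (M + t) + (2*M)/(M + t) = (M + t) + 2*M/(M + t) = M + t + 2*M/(M + t))
25790/(-1505) + A(102, -211)/(-26052) = 25790/(-1505) + ((102**2 + (-211)**2 + 2*102 + 2*102*(-211))/(102 - 211))/(-26052) = 25790*(-1/1505) + ((10404 + 44521 + 204 - 43044)/(-109))*(-1/26052) = -5158/301 - 1/109*12085*(-1/26052) = -5158/301 - 12085/109*(-1/26052) = -5158/301 + 12085/2839668 = -14643369959/854740068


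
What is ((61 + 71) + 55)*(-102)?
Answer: -19074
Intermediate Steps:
((61 + 71) + 55)*(-102) = (132 + 55)*(-102) = 187*(-102) = -19074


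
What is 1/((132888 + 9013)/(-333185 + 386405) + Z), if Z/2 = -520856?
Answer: -53220/55439770739 ≈ -9.5996e-7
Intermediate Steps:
Z = -1041712 (Z = 2*(-520856) = -1041712)
1/((132888 + 9013)/(-333185 + 386405) + Z) = 1/((132888 + 9013)/(-333185 + 386405) - 1041712) = 1/(141901/53220 - 1041712) = 1/(-55439770739/53220) = -53220/55439770739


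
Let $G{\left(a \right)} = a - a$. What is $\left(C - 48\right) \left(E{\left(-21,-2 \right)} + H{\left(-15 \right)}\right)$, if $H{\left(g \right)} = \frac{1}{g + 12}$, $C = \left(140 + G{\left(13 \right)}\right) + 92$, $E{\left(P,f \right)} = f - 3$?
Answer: $- \frac{2944}{3} \approx -981.33$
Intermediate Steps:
$G{\left(a \right)} = 0$
$E{\left(P,f \right)} = -3 + f$ ($E{\left(P,f \right)} = f - 3 = -3 + f$)
$C = 232$ ($C = \left(140 + 0\right) + 92 = 140 + 92 = 232$)
$H{\left(g \right)} = \frac{1}{12 + g}$
$\left(C - 48\right) \left(E{\left(-21,-2 \right)} + H{\left(-15 \right)}\right) = \left(232 - 48\right) \left(\left(-3 - 2\right) + \frac{1}{12 - 15}\right) = 184 \left(-5 + \frac{1}{-3}\right) = 184 \left(-5 - \frac{1}{3}\right) = 184 \left(- \frac{16}{3}\right) = - \frac{2944}{3}$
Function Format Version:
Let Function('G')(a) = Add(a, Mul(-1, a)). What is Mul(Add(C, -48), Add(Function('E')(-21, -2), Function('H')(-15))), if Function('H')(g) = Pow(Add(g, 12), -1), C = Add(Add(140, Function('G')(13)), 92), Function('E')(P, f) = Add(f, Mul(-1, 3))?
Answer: Rational(-2944, 3) ≈ -981.33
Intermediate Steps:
Function('G')(a) = 0
Function('E')(P, f) = Add(-3, f) (Function('E')(P, f) = Add(f, -3) = Add(-3, f))
C = 232 (C = Add(Add(140, 0), 92) = Add(140, 92) = 232)
Function('H')(g) = Pow(Add(12, g), -1)
Mul(Add(C, -48), Add(Function('E')(-21, -2), Function('H')(-15))) = Mul(Add(232, -48), Add(Add(-3, -2), Pow(Add(12, -15), -1))) = Mul(184, Add(-5, Pow(-3, -1))) = Mul(184, Add(-5, Rational(-1, 3))) = Mul(184, Rational(-16, 3)) = Rational(-2944, 3)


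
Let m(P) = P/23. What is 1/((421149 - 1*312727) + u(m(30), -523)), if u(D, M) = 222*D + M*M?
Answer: 23/8791533 ≈ 2.6162e-6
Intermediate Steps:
m(P) = P/23 (m(P) = P*(1/23) = P/23)
u(D, M) = M**2 + 222*D (u(D, M) = 222*D + M**2 = M**2 + 222*D)
1/((421149 - 1*312727) + u(m(30), -523)) = 1/((421149 - 1*312727) + ((-523)**2 + 222*((1/23)*30))) = 1/((421149 - 312727) + (273529 + 222*(30/23))) = 1/(108422 + (273529 + 6660/23)) = 1/(108422 + 6297827/23) = 1/(8791533/23) = 23/8791533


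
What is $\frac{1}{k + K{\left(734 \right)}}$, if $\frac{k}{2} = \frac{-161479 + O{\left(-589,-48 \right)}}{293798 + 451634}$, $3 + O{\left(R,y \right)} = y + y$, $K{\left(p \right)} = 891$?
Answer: $\frac{186358}{165964189} \approx 0.0011229$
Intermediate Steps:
$O{\left(R,y \right)} = -3 + 2 y$ ($O{\left(R,y \right)} = -3 + \left(y + y\right) = -3 + 2 y$)
$k = - \frac{80789}{186358}$ ($k = 2 \frac{-161479 + \left(-3 + 2 \left(-48\right)\right)}{293798 + 451634} = 2 \frac{-161479 - 99}{745432} = 2 \left(-161479 - 99\right) \frac{1}{745432} = 2 \left(\left(-161578\right) \frac{1}{745432}\right) = 2 \left(- \frac{80789}{372716}\right) = - \frac{80789}{186358} \approx -0.43352$)
$\frac{1}{k + K{\left(734 \right)}} = \frac{1}{- \frac{80789}{186358} + 891} = \frac{1}{\frac{165964189}{186358}} = \frac{186358}{165964189}$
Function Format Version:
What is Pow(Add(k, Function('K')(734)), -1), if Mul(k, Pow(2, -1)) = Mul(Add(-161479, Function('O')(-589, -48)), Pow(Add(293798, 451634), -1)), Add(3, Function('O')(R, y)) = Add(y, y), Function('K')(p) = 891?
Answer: Rational(186358, 165964189) ≈ 0.0011229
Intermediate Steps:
Function('O')(R, y) = Add(-3, Mul(2, y)) (Function('O')(R, y) = Add(-3, Add(y, y)) = Add(-3, Mul(2, y)))
k = Rational(-80789, 186358) (k = Mul(2, Mul(Add(-161479, Add(-3, Mul(2, -48))), Pow(Add(293798, 451634), -1))) = Mul(2, Mul(Add(-161479, Add(-3, -96)), Pow(745432, -1))) = Mul(2, Mul(Add(-161479, -99), Rational(1, 745432))) = Mul(2, Mul(-161578, Rational(1, 745432))) = Mul(2, Rational(-80789, 372716)) = Rational(-80789, 186358) ≈ -0.43352)
Pow(Add(k, Function('K')(734)), -1) = Pow(Add(Rational(-80789, 186358), 891), -1) = Pow(Rational(165964189, 186358), -1) = Rational(186358, 165964189)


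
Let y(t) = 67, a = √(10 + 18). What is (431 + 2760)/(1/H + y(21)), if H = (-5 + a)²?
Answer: 130831/2969 - 15955*√7/11876 ≈ 40.511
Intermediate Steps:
a = 2*√7 (a = √28 = 2*√7 ≈ 5.2915)
H = (-5 + 2*√7)² ≈ 0.084974
(431 + 2760)/(1/H + y(21)) = (431 + 2760)/(1/(53 - 20*√7) + 67) = 3191/(67 + 1/(53 - 20*√7))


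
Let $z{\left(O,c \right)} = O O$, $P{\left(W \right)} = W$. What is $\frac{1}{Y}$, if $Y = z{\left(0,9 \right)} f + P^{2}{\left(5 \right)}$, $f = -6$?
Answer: $\frac{1}{25} \approx 0.04$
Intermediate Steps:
$z{\left(O,c \right)} = O^{2}$
$Y = 25$ ($Y = 0^{2} \left(-6\right) + 5^{2} = 0 \left(-6\right) + 25 = 0 + 25 = 25$)
$\frac{1}{Y} = \frac{1}{25}$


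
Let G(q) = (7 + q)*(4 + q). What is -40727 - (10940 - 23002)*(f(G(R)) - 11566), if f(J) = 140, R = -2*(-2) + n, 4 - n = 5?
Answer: -137861139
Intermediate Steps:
n = -1 (n = 4 - 1*5 = 4 - 5 = -1)
R = 3 (R = -2*(-2) - 1 = 4 - 1 = 3)
G(q) = (4 + q)*(7 + q)
-40727 - (10940 - 23002)*(f(G(R)) - 11566) = -40727 - (10940 - 23002)*(140 - 11566) = -40727 - (-12062)*(-11426) = -40727 - 1*137820412 = -40727 - 137820412 = -137861139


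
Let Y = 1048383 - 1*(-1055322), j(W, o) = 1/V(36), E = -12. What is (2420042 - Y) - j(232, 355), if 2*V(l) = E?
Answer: 1898023/6 ≈ 3.1634e+5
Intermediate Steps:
V(l) = -6 (V(l) = (1/2)*(-12) = -6)
j(W, o) = -1/6 (j(W, o) = 1/(-6) = -1/6)
Y = 2103705 (Y = 1048383 + 1055322 = 2103705)
(2420042 - Y) - j(232, 355) = (2420042 - 1*2103705) - 1*(-1/6) = (2420042 - 2103705) + 1/6 = 316337 + 1/6 = 1898023/6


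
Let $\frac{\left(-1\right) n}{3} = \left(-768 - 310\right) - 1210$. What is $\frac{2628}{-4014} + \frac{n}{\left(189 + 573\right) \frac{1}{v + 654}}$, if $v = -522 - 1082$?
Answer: $- \frac{242374942}{28321} \approx -8558.1$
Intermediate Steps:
$v = -1604$ ($v = -522 - 1082 = -1604$)
$n = 6864$ ($n = - 3 \left(\left(-768 - 310\right) - 1210\right) = - 3 \left(-1078 - 1210\right) = \left(-3\right) \left(-2288\right) = 6864$)
$\frac{2628}{-4014} + \frac{n}{\left(189 + 573\right) \frac{1}{v + 654}} = \frac{2628}{-4014} + \frac{6864}{\left(189 + 573\right) \frac{1}{-1604 + 654}} = 2628 \left(- \frac{1}{4014}\right) + \frac{6864}{762 \frac{1}{-950}} = - \frac{146}{223} + \frac{6864}{762 \left(- \frac{1}{950}\right)} = - \frac{146}{223} + \frac{6864}{- \frac{381}{475}} = - \frac{146}{223} + 6864 \left(- \frac{475}{381}\right) = - \frac{146}{223} - \frac{1086800}{127} = - \frac{242374942}{28321}$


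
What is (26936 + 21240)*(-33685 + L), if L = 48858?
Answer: 730974448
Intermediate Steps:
(26936 + 21240)*(-33685 + L) = (26936 + 21240)*(-33685 + 48858) = 48176*15173 = 730974448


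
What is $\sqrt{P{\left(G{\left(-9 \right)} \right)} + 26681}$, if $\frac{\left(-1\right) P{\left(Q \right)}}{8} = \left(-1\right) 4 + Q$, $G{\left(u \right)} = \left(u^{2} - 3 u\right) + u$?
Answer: $161$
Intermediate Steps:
$G{\left(u \right)} = u^{2} - 2 u$
$P{\left(Q \right)} = 32 - 8 Q$ ($P{\left(Q \right)} = - 8 \left(\left(-1\right) 4 + Q\right) = - 8 \left(-4 + Q\right) = 32 - 8 Q$)
$\sqrt{P{\left(G{\left(-9 \right)} \right)} + 26681} = \sqrt{\left(32 - 8 \left(- 9 \left(-2 - 9\right)\right)\right) + 26681} = \sqrt{\left(32 - 8 \left(\left(-9\right) \left(-11\right)\right)\right) + 26681} = \sqrt{\left(32 - 792\right) + 26681} = \sqrt{-760 + 26681} = \sqrt{25921} = 161$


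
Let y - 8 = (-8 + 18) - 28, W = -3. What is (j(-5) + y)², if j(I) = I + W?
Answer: 324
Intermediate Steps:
y = -10 (y = 8 + ((-8 + 18) - 28) = 8 + (10 - 28) = 8 - 18 = -10)
j(I) = -3 + I (j(I) = I - 3 = -3 + I)
(j(-5) + y)² = ((-3 - 5) - 10)² = (-8 - 10)² = (-18)² = 324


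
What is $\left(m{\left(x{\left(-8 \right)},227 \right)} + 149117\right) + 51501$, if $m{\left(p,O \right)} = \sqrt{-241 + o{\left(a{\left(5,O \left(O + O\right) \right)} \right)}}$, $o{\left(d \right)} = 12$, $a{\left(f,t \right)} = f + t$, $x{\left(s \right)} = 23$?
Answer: $200618 + i \sqrt{229} \approx 2.0062 \cdot 10^{5} + 15.133 i$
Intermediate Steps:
$m{\left(p,O \right)} = i \sqrt{229}$ ($m{\left(p,O \right)} = \sqrt{-241 + 12} = \sqrt{-229} = i \sqrt{229}$)
$\left(m{\left(x{\left(-8 \right)},227 \right)} + 149117\right) + 51501 = \left(i \sqrt{229} + 149117\right) + 51501 = \left(149117 + i \sqrt{229}\right) + 51501 = 200618 + i \sqrt{229}$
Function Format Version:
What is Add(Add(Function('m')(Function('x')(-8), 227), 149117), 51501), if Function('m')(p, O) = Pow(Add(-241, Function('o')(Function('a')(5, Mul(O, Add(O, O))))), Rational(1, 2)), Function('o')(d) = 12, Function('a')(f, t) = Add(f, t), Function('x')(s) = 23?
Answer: Add(200618, Mul(I, Pow(229, Rational(1, 2)))) ≈ Add(2.0062e+5, Mul(15.133, I))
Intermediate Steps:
Function('m')(p, O) = Mul(I, Pow(229, Rational(1, 2))) (Function('m')(p, O) = Pow(Add(-241, 12), Rational(1, 2)) = Pow(-229, Rational(1, 2)) = Mul(I, Pow(229, Rational(1, 2))))
Add(Add(Function('m')(Function('x')(-8), 227), 149117), 51501) = Add(Add(Mul(I, Pow(229, Rational(1, 2))), 149117), 51501) = Add(Add(149117, Mul(I, Pow(229, Rational(1, 2)))), 51501) = Add(200618, Mul(I, Pow(229, Rational(1, 2))))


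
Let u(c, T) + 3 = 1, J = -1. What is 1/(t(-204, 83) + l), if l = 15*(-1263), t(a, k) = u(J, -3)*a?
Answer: -1/18537 ≈ -5.3946e-5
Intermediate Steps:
u(c, T) = -2 (u(c, T) = -3 + 1 = -2)
t(a, k) = -2*a
l = -18945
1/(t(-204, 83) + l) = 1/(-2*(-204) - 18945) = 1/(408 - 18945) = 1/(-18537) = -1/18537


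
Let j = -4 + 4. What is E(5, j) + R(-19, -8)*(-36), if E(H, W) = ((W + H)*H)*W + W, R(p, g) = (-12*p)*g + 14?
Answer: 65160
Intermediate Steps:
R(p, g) = 14 - 12*g*p (R(p, g) = -12*g*p + 14 = 14 - 12*g*p)
j = 0
E(H, W) = W + H*W*(H + W) (E(H, W) = ((H + W)*H)*W + W = (H*(H + W))*W + W = H*W*(H + W) + W = W + H*W*(H + W))
E(5, j) + R(-19, -8)*(-36) = 0*(1 + 5² + 5*0) + (14 - 12*(-8)*(-19))*(-36) = 0*(1 + 25 + 0) + (14 - 1824)*(-36) = 0*26 - 1810*(-36) = 0 + 65160 = 65160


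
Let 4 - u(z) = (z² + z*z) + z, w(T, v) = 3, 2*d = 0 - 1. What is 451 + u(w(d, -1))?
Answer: 434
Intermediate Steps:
d = -½ (d = (0 - 1)/2 = (½)*(-1) = -½ ≈ -0.50000)
u(z) = 4 - z - 2*z² (u(z) = 4 - ((z² + z*z) + z) = 4 - ((z² + z²) + z) = 4 - (2*z² + z) = 4 - (z + 2*z²) = 4 + (-z - 2*z²) = 4 - z - 2*z²)
451 + u(w(d, -1)) = 451 + (4 - 1*3 - 2*3²) = 451 + (4 - 3 - 2*9) = 451 + (4 - 3 - 18) = 451 - 17 = 434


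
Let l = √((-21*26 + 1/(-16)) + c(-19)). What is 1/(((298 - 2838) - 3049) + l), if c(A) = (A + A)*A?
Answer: -89424/499787921 - 4*√2815/499787921 ≈ -0.00017935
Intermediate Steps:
c(A) = 2*A² (c(A) = (2*A)*A = 2*A²)
l = √2815/4 (l = √((-21*26 + 1/(-16)) + 2*(-19)²) = √((-546 - 1/16) + 2*361) = √(-8737/16 + 722) = √(2815/16) = √2815/4 ≈ 13.264)
1/(((298 - 2838) - 3049) + l) = 1/(((298 - 2838) - 3049) + √2815/4) = 1/((-2540 - 3049) + √2815/4) = 1/(-5589 + √2815/4)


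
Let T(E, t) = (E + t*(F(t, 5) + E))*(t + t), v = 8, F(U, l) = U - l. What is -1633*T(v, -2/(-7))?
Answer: -2861016/343 ≈ -8341.2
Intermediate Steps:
T(E, t) = 2*t*(E + t*(-5 + E + t)) (T(E, t) = (E + t*((t - 1*5) + E))*(t + t) = (E + t*((t - 5) + E))*(2*t) = (E + t*((-5 + t) + E))*(2*t) = (E + t*(-5 + E + t))*(2*t) = 2*t*(E + t*(-5 + E + t)))
-1633*T(v, -2/(-7)) = -3266*(-2/(-7))*(8 + 8*(-2/(-7)) + (-2/(-7))*(-5 - 2/(-7))) = -3266*(-2*(-1)/7)*(8 + 8*(-2*(-1)/7) + (-2*(-1)/7)*(-5 - 2*(-1)/7)) = -3266*(-1*(-2/7))*(8 + 8*(-1*(-2/7)) + (-1*(-2/7))*(-5 - 1*(-2/7))) = -3266*2*(8 + 8*(2/7) + 2*(-5 + 2/7)/7)/7 = -3266*2*(8 + 16/7 + (2/7)*(-33/7))/7 = -3266*2*(8 + 16/7 - 66/49)/7 = -3266*2*438/(7*49) = -1633*1752/343 = -2861016/343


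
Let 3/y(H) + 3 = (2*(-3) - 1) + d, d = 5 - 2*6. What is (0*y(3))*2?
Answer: 0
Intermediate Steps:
d = -7 (d = 5 - 12 = -7)
y(H) = -3/17 (y(H) = 3/(-3 + ((2*(-3) - 1) - 7)) = 3/(-3 + ((-6 - 1) - 7)) = 3/(-3 + (-7 - 7)) = 3/(-3 - 14) = 3/(-17) = 3*(-1/17) = -3/17)
(0*y(3))*2 = (0*(-3/17))*2 = 0*2 = 0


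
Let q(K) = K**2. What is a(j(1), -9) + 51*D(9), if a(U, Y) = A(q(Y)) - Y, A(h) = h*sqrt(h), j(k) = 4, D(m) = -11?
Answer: 177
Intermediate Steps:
A(h) = h**(3/2)
a(U, Y) = (Y**2)**(3/2) - Y
a(j(1), -9) + 51*D(9) = (((-9)**2)**(3/2) - 1*(-9)) + 51*(-11) = (81**(3/2) + 9) - 561 = (729 + 9) - 561 = 738 - 561 = 177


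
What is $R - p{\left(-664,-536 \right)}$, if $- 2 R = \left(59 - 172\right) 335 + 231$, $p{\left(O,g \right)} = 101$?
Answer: $18711$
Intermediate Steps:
$R = 18812$ ($R = - \frac{\left(59 - 172\right) 335 + 231}{2} = - \frac{\left(-113\right) 335 + 231}{2} = - \frac{-37855 + 231}{2} = \left(- \frac{1}{2}\right) \left(-37624\right) = 18812$)
$R - p{\left(-664,-536 \right)} = 18812 - 101 = 18711$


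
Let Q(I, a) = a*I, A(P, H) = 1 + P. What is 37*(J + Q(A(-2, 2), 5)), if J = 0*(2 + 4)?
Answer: -185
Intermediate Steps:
J = 0 (J = 0*6 = 0)
Q(I, a) = I*a
37*(J + Q(A(-2, 2), 5)) = 37*(0 + (1 - 2)*5) = 37*(0 - 1*5) = 37*(0 - 5) = 37*(-5) = -185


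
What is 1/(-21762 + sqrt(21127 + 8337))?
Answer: -10881/236777590 - sqrt(7366)/236777590 ≈ -4.6317e-5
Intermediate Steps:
1/(-21762 + sqrt(21127 + 8337)) = 1/(-21762 + sqrt(29464)) = 1/(-21762 + 2*sqrt(7366))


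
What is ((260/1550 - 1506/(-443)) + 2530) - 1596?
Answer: 64378058/68665 ≈ 937.57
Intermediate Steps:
((260/1550 - 1506/(-443)) + 2530) - 1596 = ((260*(1/1550) - 1506*(-1/443)) + 2530) - 1596 = ((26/155 + 1506/443) + 2530) - 1596 = (244948/68665 + 2530) - 1596 = 173967398/68665 - 1596 = 64378058/68665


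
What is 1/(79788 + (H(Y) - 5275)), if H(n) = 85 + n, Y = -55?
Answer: 1/74543 ≈ 1.3415e-5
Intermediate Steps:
1/(79788 + (H(Y) - 5275)) = 1/(79788 + ((85 - 55) - 5275)) = 1/(79788 + (30 - 5275)) = 1/(79788 - 5245) = 1/74543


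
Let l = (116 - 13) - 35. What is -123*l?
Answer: -8364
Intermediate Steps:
l = 68 (l = 103 - 35 = 68)
-123*l = -123*68 = -8364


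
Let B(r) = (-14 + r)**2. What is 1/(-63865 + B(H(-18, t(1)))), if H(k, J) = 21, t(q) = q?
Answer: -1/63816 ≈ -1.5670e-5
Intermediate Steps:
1/(-63865 + B(H(-18, t(1)))) = 1/(-63865 + (-14 + 21)**2) = 1/(-63865 + 7**2) = 1/(-63865 + 49) = 1/(-63816) = -1/63816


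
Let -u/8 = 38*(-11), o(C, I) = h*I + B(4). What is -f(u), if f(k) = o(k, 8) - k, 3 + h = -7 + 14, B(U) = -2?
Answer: 3314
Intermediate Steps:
h = 4 (h = -3 + (-7 + 14) = -3 + 7 = 4)
o(C, I) = -2 + 4*I (o(C, I) = 4*I - 2 = -2 + 4*I)
u = 3344 (u = -304*(-11) = -8*(-418) = 3344)
f(k) = 30 - k (f(k) = (-2 + 4*8) - k = (-2 + 32) - k = 30 - k)
-f(u) = -(30 - 1*3344) = -(30 - 3344) = -1*(-3314) = 3314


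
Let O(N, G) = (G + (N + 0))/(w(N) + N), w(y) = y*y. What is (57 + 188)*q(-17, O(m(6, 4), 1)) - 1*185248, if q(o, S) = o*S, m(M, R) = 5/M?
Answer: -190246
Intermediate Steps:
w(y) = y**2
O(N, G) = (G + N)/(N + N**2) (O(N, G) = (G + (N + 0))/(N**2 + N) = (G + N)/(N + N**2))
q(o, S) = S*o
(57 + 188)*q(-17, O(m(6, 4), 1)) - 1*185248 = (57 + 188)*(((1 + 5/6)/(((5/6))*(1 + 5/6)))*(-17)) - 1*185248 = 245*(((1 + 5*(1/6))/(((5*(1/6)))*(1 + 5*(1/6))))*(-17)) - 185248 = 245*(((1 + 5/6)/((5/6)*(1 + 5/6)))*(-17)) - 185248 = 245*(((6/5)*(11/6)/(11/6))*(-17)) - 185248 = 245*(((6/5)*(6/11)*(11/6))*(-17)) - 185248 = 245*((6/5)*(-17)) - 185248 = 245*(-102/5) - 185248 = -4998 - 185248 = -190246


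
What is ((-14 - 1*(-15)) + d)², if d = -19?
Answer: 324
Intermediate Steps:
((-14 - 1*(-15)) + d)² = ((-14 - 1*(-15)) - 19)² = ((-14 + 15) - 19)² = (1 - 19)² = (-18)² = 324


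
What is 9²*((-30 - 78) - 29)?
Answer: -11097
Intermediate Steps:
9²*((-30 - 78) - 29) = 81*(-108 - 29) = 81*(-137) = -11097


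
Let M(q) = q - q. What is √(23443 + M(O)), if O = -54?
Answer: √23443 ≈ 153.11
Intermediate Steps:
M(q) = 0
√(23443 + M(O)) = √(23443 + 0) = √23443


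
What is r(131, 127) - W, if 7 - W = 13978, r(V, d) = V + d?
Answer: 14229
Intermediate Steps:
W = -13971 (W = 7 - 1*13978 = 7 - 13978 = -13971)
r(131, 127) - W = (131 + 127) - 1*(-13971) = 258 + 13971 = 14229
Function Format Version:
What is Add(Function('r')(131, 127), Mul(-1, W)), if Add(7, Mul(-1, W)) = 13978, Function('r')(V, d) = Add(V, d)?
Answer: 14229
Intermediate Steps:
W = -13971 (W = Add(7, Mul(-1, 13978)) = Add(7, -13978) = -13971)
Add(Function('r')(131, 127), Mul(-1, W)) = Add(Add(131, 127), Mul(-1, -13971)) = Add(258, 13971) = 14229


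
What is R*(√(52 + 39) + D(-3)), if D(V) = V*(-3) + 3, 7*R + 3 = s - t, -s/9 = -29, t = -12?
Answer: 3240/7 + 270*√91/7 ≈ 830.80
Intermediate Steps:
s = 261 (s = -9*(-29) = 261)
R = 270/7 (R = -3/7 + (261 - 1*(-12))/7 = -3/7 + (261 + 12)/7 = -3/7 + (⅐)*273 = -3/7 + 39 = 270/7 ≈ 38.571)
D(V) = 3 - 3*V (D(V) = -3*V + 3 = 3 - 3*V)
R*(√(52 + 39) + D(-3)) = 270*(√(52 + 39) + (3 - 3*(-3)))/7 = 270*(√91 + (3 + 9))/7 = 270*(√91 + 12)/7 = 270*(12 + √91)/7 = 3240/7 + 270*√91/7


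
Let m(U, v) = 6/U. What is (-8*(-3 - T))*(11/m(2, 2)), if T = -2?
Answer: 88/3 ≈ 29.333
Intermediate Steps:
(-8*(-3 - T))*(11/m(2, 2)) = (-8*(-3 - 1*(-2)))*(11/((6/2))) = (-8*(-3 + 2))*(11/((6*(1/2)))) = (-8*(-1))*(11/3) = 8*(11*(1/3)) = 8*(11/3) = 88/3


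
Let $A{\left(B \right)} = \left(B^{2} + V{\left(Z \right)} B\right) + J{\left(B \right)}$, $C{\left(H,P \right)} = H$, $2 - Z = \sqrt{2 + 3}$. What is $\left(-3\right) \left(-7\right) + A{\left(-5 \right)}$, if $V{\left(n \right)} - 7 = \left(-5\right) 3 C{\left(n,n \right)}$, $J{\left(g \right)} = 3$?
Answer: $164 - 75 \sqrt{5} \approx -3.7051$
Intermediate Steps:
$Z = 2 - \sqrt{5}$ ($Z = 2 - \sqrt{2 + 3} = 2 - \sqrt{5} \approx -0.23607$)
$V{\left(n \right)} = 7 - 15 n$ ($V{\left(n \right)} = 7 + \left(-5\right) 3 n = 7 - 15 n$)
$A{\left(B \right)} = 3 + B^{2} + B \left(-23 + 15 \sqrt{5}\right)$ ($A{\left(B \right)} = \left(B^{2} + \left(7 - 15 \left(2 - \sqrt{5}\right)\right) B\right) + 3 = \left(B^{2} + \left(7 - \left(30 - 15 \sqrt{5}\right)\right) B\right) + 3 = \left(B^{2} + \left(-23 + 15 \sqrt{5}\right) B\right) + 3 = \left(B^{2} + B \left(-23 + 15 \sqrt{5}\right)\right) + 3 = 3 + B^{2} + B \left(-23 + 15 \sqrt{5}\right)$)
$\left(-3\right) \left(-7\right) + A{\left(-5 \right)} = \left(-3\right) \left(-7\right) + \left(3 + \left(-5\right)^{2} - 5 \left(-23 + 15 \sqrt{5}\right)\right) = 21 + \left(3 + 25 + \left(115 - 75 \sqrt{5}\right)\right) = 21 + \left(143 - 75 \sqrt{5}\right) = 164 - 75 \sqrt{5}$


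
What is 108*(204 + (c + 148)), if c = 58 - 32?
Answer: 40824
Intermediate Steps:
c = 26
108*(204 + (c + 148)) = 108*(204 + (26 + 148)) = 108*(204 + 174) = 108*378 = 40824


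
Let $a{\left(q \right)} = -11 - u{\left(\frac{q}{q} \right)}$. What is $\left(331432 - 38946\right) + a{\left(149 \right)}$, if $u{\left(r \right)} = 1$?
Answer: $292474$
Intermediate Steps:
$a{\left(q \right)} = -12$ ($a{\left(q \right)} = -11 - 1 = -12$)
$\left(331432 - 38946\right) + a{\left(149 \right)} = \left(331432 - 38946\right) - 12 = 292486 - 12 = 292474$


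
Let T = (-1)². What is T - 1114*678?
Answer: -755291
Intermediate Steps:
T = 1
T - 1114*678 = 1 - 1114*678 = 1 - 755292 = -755291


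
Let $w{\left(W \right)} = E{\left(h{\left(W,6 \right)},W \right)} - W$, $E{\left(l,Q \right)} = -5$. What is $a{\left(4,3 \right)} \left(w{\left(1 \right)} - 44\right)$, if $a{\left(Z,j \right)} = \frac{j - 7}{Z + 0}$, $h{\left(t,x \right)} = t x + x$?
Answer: $50$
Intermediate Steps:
$h{\left(t,x \right)} = x + t x$
$w{\left(W \right)} = -5 - W$
$a{\left(Z,j \right)} = \frac{-7 + j}{Z}$
$a{\left(4,3 \right)} \left(w{\left(1 \right)} - 44\right) = \frac{-7 + 3}{4} \left(\left(-5 - 1\right) - 44\right) = \frac{1}{4} \left(-4\right) \left(\left(-5 - 1\right) - 44\right) = - (-6 - 44) = \left(-1\right) \left(-50\right) = 50$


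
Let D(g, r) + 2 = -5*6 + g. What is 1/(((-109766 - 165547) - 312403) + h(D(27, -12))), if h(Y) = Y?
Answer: -1/587721 ≈ -1.7015e-6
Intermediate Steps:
D(g, r) = -32 + g (D(g, r) = -2 + (-5*6 + g) = -2 + (-30 + g) = -32 + g)
1/(((-109766 - 165547) - 312403) + h(D(27, -12))) = 1/(((-109766 - 165547) - 312403) + (-32 + 27)) = 1/((-275313 - 312403) - 5) = 1/(-587716 - 5) = 1/(-587721) = -1/587721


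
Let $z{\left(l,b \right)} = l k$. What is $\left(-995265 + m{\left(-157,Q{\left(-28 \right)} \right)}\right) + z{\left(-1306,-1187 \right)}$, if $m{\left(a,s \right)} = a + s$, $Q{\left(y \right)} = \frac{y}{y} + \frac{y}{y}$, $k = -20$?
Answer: $-969300$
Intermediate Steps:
$z{\left(l,b \right)} = - 20 l$ ($z{\left(l,b \right)} = l \left(-20\right) = - 20 l$)
$Q{\left(y \right)} = 2$ ($Q{\left(y \right)} = 1 + 1 = 2$)
$\left(-995265 + m{\left(-157,Q{\left(-28 \right)} \right)}\right) + z{\left(-1306,-1187 \right)} = \left(-995265 + \left(-157 + 2\right)\right) - -26120 = \left(-995265 - 155\right) + 26120 = -995420 + 26120 = -969300$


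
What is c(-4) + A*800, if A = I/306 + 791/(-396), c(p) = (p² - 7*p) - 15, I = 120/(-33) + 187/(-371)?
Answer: -986418803/624393 ≈ -1579.8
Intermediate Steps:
I = -16897/4081 (I = 120*(-1/33) + 187*(-1/371) = -40/11 - 187/371 = -16897/4081 ≈ -4.1404)
c(p) = -15 + p² - 7*p
A = -5022631/2497572 (A = -16897/4081/306 + 791/(-396) = -16897/4081*1/306 + 791*(-1/396) = -16897/1248786 - 791/396 = -5022631/2497572 ≈ -2.0110)
c(-4) + A*800 = (-15 + (-4)² - 7*(-4)) - 5022631/2497572*800 = (-15 + 16 + 28) - 1004526200/624393 = 29 - 1004526200/624393 = -986418803/624393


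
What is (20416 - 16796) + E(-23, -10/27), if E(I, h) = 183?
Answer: 3803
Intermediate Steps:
(20416 - 16796) + E(-23, -10/27) = (20416 - 16796) + 183 = 3620 + 183 = 3803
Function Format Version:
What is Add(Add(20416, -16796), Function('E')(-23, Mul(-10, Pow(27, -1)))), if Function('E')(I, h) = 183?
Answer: 3803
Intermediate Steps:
Add(Add(20416, -16796), Function('E')(-23, Mul(-10, Pow(27, -1)))) = Add(Add(20416, -16796), 183) = Add(3620, 183) = 3803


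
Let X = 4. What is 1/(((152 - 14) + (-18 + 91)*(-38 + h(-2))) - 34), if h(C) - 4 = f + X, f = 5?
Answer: -1/1721 ≈ -0.00058106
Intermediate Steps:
h(C) = 13 (h(C) = 4 + (5 + 4) = 4 + 9 = 13)
1/(((152 - 14) + (-18 + 91)*(-38 + h(-2))) - 34) = 1/(((152 - 14) + (-18 + 91)*(-38 + 13)) - 34) = 1/((138 + 73*(-25)) - 34) = 1/((138 - 1825) - 34) = 1/(-1687 - 34) = 1/(-1721) = -1/1721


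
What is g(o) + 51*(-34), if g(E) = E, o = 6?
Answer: -1728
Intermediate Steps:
g(o) + 51*(-34) = 6 + 51*(-34) = 6 - 1734 = -1728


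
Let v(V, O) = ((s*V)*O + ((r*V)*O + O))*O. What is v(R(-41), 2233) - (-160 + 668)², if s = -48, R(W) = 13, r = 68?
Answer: 1301163365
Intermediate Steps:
v(V, O) = O*(O + 20*O*V) (v(V, O) = ((-48*V)*O + ((68*V)*O + O))*O = (-48*O*V + (68*O*V + O))*O = (-48*O*V + (O + 68*O*V))*O = (O + 20*O*V)*O = O*(O + 20*O*V))
v(R(-41), 2233) - (-160 + 668)² = 2233²*(1 + 20*13) - (-160 + 668)² = 4986289*(1 + 260) - 1*508² = 4986289*261 - 1*258064 = 1301421429 - 258064 = 1301163365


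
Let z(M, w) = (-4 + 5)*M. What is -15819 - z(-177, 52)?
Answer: -15642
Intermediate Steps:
z(M, w) = M (z(M, w) = 1*M = M)
-15819 - z(-177, 52) = -15819 - 1*(-177) = -15819 + 177 = -15642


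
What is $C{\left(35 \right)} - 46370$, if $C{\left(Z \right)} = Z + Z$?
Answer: $-46300$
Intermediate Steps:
$C{\left(Z \right)} = 2 Z$
$C{\left(35 \right)} - 46370 = 2 \cdot 35 - 46370 = 70 - 46370 = -46300$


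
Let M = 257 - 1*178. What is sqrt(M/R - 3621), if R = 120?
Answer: I*sqrt(13033230)/60 ≈ 60.169*I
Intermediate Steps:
M = 79 (M = 257 - 178 = 79)
sqrt(M/R - 3621) = sqrt(79/120 - 3621) = sqrt(-434441/120) = I*sqrt(13033230)/60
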